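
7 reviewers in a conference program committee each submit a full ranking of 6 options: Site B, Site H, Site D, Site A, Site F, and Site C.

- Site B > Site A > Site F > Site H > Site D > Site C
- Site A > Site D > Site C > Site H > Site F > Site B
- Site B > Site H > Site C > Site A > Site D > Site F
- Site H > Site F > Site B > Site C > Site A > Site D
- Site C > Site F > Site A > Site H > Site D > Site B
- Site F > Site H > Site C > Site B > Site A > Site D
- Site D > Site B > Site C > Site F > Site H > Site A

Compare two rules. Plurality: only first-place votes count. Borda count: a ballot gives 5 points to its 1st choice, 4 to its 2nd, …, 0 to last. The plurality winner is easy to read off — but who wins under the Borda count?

Plurality first-place counts: Site B 2, Site H 1, Site D 1, Site A 1, Site F 1, Site C 1 → Site B.
Borda totals: Site B 19, Site H 20, Site D 12, Site A 16, Site F 19, Site C 19 → Site H.

Site H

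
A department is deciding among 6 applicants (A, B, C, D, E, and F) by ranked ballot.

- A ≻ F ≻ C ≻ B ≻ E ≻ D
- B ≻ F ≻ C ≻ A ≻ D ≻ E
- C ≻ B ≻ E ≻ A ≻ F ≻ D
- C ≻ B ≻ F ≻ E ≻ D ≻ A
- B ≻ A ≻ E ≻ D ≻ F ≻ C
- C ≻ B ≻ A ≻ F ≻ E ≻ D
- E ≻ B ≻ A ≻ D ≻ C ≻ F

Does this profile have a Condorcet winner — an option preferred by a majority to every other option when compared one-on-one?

Yes

Head-to-head results (7 voters total):
A vs B: B wins 6–1.
A vs C: C wins 4–3.
A vs D: A wins 6–1.
A vs E: A wins 4–3.
A vs F: A wins 5–2.
B vs C: C wins 4–3.
B vs D: B wins 7–0.
B vs E: B wins 6–1.
B vs F: B wins 6–1.
C vs D: C wins 5–2.
C vs E: C wins 5–2.
C vs F: C wins 4–3.
D vs E: E wins 6–1.
D vs F: F wins 5–2.
E vs F: F wins 4–3.
C beats each rival — A (4–3), B (4–3), D (5–2), E (5–2), F (4–3) — so C is the Condorcet winner.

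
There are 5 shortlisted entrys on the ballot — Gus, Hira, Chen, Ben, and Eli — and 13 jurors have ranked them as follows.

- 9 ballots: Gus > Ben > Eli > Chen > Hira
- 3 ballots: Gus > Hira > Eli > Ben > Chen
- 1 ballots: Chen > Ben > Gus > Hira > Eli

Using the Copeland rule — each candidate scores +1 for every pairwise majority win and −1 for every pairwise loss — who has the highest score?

Pairwise results:
  Gus vs Hira: Gus wins 13–0.
  Gus vs Chen: Gus wins 12–1.
  Gus vs Ben: Gus wins 12–1.
  Gus vs Eli: Gus wins 13–0.
  Hira vs Chen: Chen wins 10–3.
  Hira vs Ben: Ben wins 10–3.
  Hira vs Eli: Eli wins 9–4.
  Chen vs Ben: Ben wins 12–1.
  Chen vs Eli: Eli wins 12–1.
  Ben vs Eli: Ben wins 10–3.
Copeland scores (wins − losses):
  Gus: 4 − 0 = 4
  Hira: 0 − 4 = -4
  Chen: 1 − 3 = -2
  Ben: 3 − 1 = 2
  Eli: 2 − 2 = 0
Gus has the best Copeland score.

Gus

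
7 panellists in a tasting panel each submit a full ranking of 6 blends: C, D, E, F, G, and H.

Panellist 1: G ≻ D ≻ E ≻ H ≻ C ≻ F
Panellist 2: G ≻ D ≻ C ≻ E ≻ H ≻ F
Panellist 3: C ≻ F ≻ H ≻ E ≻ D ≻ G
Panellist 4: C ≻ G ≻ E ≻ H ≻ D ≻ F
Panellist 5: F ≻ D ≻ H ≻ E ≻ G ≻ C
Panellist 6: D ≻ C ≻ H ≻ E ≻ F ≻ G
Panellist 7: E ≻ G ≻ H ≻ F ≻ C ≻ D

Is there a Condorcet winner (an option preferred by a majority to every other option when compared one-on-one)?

No

Head-to-head results (7 voters total):
C vs D: D wins 4–3.
C vs E: C wins 4–3.
C vs F: C wins 5–2.
C vs G: G wins 4–3.
C vs H: C wins 4–3.
D vs E: D wins 4–3.
D vs F: D wins 4–3.
D vs G: G wins 4–3.
D vs H: D wins 4–3.
E vs F: E wins 5–2.
E vs G: E wins 4–3.
E vs H: E wins 4–3.
F vs G: G wins 4–3.
F vs H: H wins 5–2.
G vs H: G wins 4–3.
No candidate beats all others: C beats E beats G beats C, a majority cycle.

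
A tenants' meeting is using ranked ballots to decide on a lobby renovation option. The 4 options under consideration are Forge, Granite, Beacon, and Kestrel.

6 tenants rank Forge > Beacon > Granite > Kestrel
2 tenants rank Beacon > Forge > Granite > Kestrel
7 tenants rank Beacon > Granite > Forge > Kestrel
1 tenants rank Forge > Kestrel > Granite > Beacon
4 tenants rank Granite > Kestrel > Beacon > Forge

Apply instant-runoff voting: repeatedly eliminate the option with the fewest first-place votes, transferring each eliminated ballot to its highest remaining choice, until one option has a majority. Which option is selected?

Beacon

Round 1: Beacon 9, Forge 7, Granite 4, Kestrel 0. Kestrel has the fewest and is eliminated.
Round 2: Beacon 9, Forge 7, Granite 4. Granite has the fewest and is eliminated.
Round 3: Beacon 13, Forge 7. Beacon has a majority.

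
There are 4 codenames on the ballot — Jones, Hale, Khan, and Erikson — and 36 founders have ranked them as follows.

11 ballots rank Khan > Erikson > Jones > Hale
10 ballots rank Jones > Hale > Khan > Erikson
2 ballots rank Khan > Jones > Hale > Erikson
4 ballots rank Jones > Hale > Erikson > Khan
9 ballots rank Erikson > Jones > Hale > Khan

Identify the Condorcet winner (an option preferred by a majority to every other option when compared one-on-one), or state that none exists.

Head-to-head results (36 voters total):
Jones vs Hale: Jones wins 36–0.
Jones vs Khan: Jones wins 23–13.
Jones vs Erikson: Erikson wins 20–16.
Hale vs Khan: Hale wins 23–13.
Hale vs Erikson: Erikson wins 20–16.
Khan vs Erikson: Khan wins 23–13.
No candidate beats all others: Jones beats Khan beats Erikson beats Jones, a majority cycle.

There is no Condorcet winner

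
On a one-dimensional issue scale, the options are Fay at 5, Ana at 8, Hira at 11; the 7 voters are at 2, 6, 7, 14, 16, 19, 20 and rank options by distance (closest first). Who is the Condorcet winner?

Hira

With single-peaked preferences on a line, the Condorcet winner is the candidate closest to the median voter.
The median voter (position 14) is closest to Hira at 11.
Check: Hira vs Fay — voters closer to Hira: 4 of 7.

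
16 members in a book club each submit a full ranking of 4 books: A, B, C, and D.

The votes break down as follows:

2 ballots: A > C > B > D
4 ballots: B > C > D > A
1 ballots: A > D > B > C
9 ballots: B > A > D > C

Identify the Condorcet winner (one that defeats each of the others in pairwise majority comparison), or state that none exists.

B

Head-to-head results (16 voters total):
A vs B: B wins 13–3.
A vs C: A wins 12–4.
A vs D: A wins 12–4.
B vs C: B wins 14–2.
B vs D: B wins 15–1.
C vs D: D wins 10–6.
B beats each rival — A (13–3), C (14–2), D (15–1) — so B is the Condorcet winner.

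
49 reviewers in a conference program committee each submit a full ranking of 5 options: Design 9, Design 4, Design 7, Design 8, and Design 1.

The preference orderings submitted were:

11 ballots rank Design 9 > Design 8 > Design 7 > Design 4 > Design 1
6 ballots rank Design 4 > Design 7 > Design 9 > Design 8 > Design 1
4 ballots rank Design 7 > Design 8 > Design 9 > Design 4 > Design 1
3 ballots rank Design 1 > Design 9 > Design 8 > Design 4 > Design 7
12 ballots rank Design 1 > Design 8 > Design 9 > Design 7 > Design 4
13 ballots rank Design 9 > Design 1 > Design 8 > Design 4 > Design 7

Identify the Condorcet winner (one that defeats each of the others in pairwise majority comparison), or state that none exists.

Head-to-head results (49 voters total):
Design 9 vs Design 4: Design 9 wins 43–6.
Design 9 vs Design 7: Design 9 wins 39–10.
Design 9 vs Design 8: Design 9 wins 33–16.
Design 9 vs Design 1: Design 9 wins 34–15.
Design 4 vs Design 7: Design 7 wins 27–22.
Design 4 vs Design 8: Design 8 wins 43–6.
Design 4 vs Design 1: Design 1 wins 28–21.
Design 7 vs Design 8: Design 8 wins 39–10.
Design 7 vs Design 1: Design 1 wins 28–21.
Design 8 vs Design 1: Design 1 wins 28–21.
Design 9 beats each rival — Design 4 (43–6), Design 7 (39–10), Design 8 (33–16), Design 1 (34–15) — so Design 9 is the Condorcet winner.

Design 9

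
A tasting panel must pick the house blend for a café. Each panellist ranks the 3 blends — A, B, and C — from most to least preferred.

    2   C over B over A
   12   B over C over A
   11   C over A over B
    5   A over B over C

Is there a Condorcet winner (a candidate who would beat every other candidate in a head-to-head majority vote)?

Head-to-head results (30 voters total):
A vs B: A wins 16–14.
A vs C: C wins 25–5.
B vs C: B wins 17–13.
No candidate beats all others: A beats B beats C beats A, a majority cycle.

No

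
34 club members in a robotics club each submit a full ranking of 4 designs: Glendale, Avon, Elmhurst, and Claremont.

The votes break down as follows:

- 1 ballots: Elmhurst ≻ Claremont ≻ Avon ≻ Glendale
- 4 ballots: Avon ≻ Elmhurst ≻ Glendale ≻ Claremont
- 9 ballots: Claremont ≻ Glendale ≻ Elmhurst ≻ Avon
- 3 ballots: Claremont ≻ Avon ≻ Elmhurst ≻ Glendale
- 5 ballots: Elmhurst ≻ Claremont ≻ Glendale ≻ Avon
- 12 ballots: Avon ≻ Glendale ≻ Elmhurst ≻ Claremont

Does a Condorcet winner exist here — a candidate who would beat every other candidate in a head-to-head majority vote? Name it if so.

None — there is no Condorcet winner

Head-to-head results (34 voters total):
Glendale vs Avon: Avon wins 20–14.
Glendale vs Elmhurst: Glendale wins 21–13.
Glendale vs Claremont: Claremont wins 18–16.
Avon vs Elmhurst: Avon wins 19–15.
Avon vs Claremont: Claremont wins 18–16.
Elmhurst vs Claremont: Elmhurst wins 22–12.
No candidate beats all others: Glendale beats Elmhurst beats Claremont beats Glendale, a majority cycle.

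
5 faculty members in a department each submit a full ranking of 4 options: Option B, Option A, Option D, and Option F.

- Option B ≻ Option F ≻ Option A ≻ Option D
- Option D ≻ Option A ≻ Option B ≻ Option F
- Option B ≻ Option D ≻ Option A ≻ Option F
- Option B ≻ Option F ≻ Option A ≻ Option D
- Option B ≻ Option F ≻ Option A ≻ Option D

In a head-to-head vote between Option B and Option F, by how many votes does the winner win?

Ballots ranking Option B above Option F: 5.
Ballots ranking Option F above Option B: 0.
Option B wins 5–0, a margin of 5.

5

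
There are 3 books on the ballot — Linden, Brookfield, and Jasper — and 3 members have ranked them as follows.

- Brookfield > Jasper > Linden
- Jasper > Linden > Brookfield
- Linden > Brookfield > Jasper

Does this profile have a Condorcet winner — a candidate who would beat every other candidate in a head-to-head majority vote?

Head-to-head results (3 voters total):
Linden vs Brookfield: Linden wins 2–1.
Linden vs Jasper: Jasper wins 2–1.
Brookfield vs Jasper: Brookfield wins 2–1.
No candidate beats all others: Linden beats Brookfield beats Jasper beats Linden, a majority cycle.

No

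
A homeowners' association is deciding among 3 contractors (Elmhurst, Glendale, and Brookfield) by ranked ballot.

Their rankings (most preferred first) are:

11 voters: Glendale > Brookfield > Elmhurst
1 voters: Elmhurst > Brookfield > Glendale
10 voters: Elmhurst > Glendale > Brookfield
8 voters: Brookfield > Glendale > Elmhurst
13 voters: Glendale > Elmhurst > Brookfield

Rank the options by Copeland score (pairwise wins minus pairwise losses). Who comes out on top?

Glendale

Pairwise results:
  Elmhurst vs Glendale: Glendale wins 32–11.
  Elmhurst vs Brookfield: Elmhurst wins 24–19.
  Glendale vs Brookfield: Glendale wins 34–9.
Copeland scores (wins − losses):
  Elmhurst: 1 − 1 = 0
  Glendale: 2 − 0 = 2
  Brookfield: 0 − 2 = -2
Glendale has the best Copeland score.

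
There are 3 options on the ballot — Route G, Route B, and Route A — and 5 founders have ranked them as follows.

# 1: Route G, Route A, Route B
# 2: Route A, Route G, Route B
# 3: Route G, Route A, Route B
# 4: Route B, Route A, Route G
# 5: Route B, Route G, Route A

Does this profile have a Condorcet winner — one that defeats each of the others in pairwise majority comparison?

Yes

Head-to-head results (5 voters total):
Route G vs Route B: Route G wins 3–2.
Route G vs Route A: Route G wins 3–2.
Route B vs Route A: Route A wins 3–2.
Route G beats each rival — Route B (3–2), Route A (3–2) — so Route G is the Condorcet winner.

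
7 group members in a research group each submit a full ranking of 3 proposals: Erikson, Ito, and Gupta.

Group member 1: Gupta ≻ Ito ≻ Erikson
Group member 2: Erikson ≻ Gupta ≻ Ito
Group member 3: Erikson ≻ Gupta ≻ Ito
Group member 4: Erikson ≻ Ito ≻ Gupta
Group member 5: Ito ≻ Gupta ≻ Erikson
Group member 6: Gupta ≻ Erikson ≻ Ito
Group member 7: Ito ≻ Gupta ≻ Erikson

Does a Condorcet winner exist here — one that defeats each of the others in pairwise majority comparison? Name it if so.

Head-to-head results (7 voters total):
Erikson vs Ito: Erikson wins 4–3.
Erikson vs Gupta: Gupta wins 4–3.
Ito vs Gupta: Gupta wins 4–3.
Gupta beats each rival — Erikson (4–3), Ito (4–3) — so Gupta is the Condorcet winner.

Gupta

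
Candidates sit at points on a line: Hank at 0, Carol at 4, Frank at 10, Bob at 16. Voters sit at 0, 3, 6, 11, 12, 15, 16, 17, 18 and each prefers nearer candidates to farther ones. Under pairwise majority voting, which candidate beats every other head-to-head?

With single-peaked preferences on a line, the Condorcet winner is the candidate closest to the median voter.
The median voter (position 12) is closest to Frank at 10.
Check: Frank vs Hank — voters closer to Frank: 7 of 9.

Frank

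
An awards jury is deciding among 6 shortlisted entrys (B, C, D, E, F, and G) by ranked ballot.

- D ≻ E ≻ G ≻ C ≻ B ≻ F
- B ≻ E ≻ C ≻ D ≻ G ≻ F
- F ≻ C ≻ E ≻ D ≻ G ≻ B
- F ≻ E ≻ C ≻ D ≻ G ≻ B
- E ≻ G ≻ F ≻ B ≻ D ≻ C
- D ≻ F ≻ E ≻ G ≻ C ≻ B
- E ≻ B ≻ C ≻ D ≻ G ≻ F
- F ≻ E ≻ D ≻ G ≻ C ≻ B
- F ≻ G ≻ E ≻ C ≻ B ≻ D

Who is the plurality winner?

First-place vote totals:
  B: 1
  C: 0
  D: 2
  E: 2
  F: 4
  G: 0
F has the most first-place votes.

F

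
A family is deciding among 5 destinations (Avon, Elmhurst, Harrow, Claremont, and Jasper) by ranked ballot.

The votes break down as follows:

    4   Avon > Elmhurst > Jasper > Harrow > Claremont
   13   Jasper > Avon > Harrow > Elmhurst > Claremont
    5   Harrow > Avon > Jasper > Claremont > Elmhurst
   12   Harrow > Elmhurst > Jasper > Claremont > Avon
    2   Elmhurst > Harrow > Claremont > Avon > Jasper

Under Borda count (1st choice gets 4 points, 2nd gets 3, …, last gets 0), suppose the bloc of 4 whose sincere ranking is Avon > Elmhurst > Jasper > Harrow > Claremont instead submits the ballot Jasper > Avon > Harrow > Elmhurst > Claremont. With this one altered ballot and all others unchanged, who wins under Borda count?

Harrow

Borda totals with the altered ballot: Avon 68, Elmhurst 61, Harrow 108, Claremont 21, Jasper 102.
The winner is unchanged: still Harrow.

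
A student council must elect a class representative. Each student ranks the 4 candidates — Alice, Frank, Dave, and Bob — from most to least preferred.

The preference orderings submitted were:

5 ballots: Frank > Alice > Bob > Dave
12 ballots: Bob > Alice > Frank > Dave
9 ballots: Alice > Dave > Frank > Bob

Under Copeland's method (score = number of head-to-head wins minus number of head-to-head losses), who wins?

Pairwise results:
  Alice vs Frank: Alice wins 21–5.
  Alice vs Dave: Alice wins 26–0.
  Alice vs Bob: Alice wins 14–12.
  Frank vs Dave: Frank wins 17–9.
  Frank vs Bob: Frank wins 14–12.
  Dave vs Bob: Bob wins 17–9.
Copeland scores (wins − losses):
  Alice: 3 − 0 = 3
  Frank: 2 − 1 = 1
  Dave: 0 − 3 = -3
  Bob: 1 − 2 = -1
Alice has the best Copeland score.

Alice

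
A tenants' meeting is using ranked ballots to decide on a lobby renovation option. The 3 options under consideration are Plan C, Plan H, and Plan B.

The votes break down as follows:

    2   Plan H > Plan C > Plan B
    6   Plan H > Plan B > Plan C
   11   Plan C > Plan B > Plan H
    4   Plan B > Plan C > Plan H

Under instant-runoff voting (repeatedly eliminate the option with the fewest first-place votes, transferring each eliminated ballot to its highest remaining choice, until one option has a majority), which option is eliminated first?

Plan B

Round 1: Plan C 11, Plan H 8, Plan B 4. Plan B has the fewest and is eliminated.
Round 2: Plan C 15, Plan H 8. Plan C has a majority.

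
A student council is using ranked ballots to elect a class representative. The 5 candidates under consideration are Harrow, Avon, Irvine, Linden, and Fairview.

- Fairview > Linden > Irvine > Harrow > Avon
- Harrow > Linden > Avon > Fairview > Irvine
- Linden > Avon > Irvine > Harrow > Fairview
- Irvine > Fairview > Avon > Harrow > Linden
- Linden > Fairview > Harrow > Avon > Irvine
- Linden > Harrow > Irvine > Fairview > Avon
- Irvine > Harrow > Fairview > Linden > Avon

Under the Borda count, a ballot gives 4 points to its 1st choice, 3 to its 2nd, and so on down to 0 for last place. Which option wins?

Linden

Borda scores:
  Harrow: 1 + 4 + 1 + 1 + 2 + 3 + 3 = 15
  Avon: 0 + 2 + 3 + 2 + 1 + 0 + 0 = 8
  Irvine: 2 + 0 + 2 + 4 + 0 + 2 + 4 = 14
  Linden: 3 + 3 + 4 + 0 + 4 + 4 + 1 = 19
  Fairview: 4 + 1 + 0 + 3 + 3 + 1 + 2 = 14
Linden has the highest total.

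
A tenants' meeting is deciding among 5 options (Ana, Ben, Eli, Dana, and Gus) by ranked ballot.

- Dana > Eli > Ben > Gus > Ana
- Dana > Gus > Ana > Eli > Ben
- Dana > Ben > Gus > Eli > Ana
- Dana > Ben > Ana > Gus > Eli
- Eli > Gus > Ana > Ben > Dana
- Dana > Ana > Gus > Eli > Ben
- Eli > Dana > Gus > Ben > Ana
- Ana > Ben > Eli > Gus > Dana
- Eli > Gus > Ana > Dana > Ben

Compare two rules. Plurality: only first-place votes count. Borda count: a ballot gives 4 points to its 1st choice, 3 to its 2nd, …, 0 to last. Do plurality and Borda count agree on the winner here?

Plurality first-place counts: Ana 1, Ben 0, Eli 3, Dana 5, Gus 0 → Dana.
Borda totals: Ana 15, Ben 13, Eli 20, Dana 24, Gus 18 → Dana.
The two rules agree on Dana.

Yes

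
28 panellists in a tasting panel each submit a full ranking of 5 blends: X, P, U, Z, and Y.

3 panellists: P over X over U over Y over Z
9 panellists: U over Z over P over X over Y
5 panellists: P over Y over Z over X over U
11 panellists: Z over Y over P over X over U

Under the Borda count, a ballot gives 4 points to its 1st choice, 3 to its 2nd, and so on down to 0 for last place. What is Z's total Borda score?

Borda scores:
  X: 3·3 + 9·1 + 5·1 + 11·1 = 34
  P: 3·4 + 9·2 + 5·4 + 11·2 = 72
  U: 3·2 + 9·4 + 5·0 + 11·0 = 42
  Z: 3·0 + 9·3 + 5·2 + 11·4 = 81
  Y: 3·1 + 9·0 + 5·3 + 11·3 = 51

81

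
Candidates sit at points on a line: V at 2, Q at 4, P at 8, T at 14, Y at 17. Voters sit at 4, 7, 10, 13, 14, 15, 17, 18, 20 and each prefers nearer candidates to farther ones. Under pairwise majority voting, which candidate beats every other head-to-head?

T

With single-peaked preferences on a line, the Condorcet winner is the candidate closest to the median voter.
The median voter (position 14) is closest to T at 14.
Check: T vs V — voters closer to T: 7 of 9.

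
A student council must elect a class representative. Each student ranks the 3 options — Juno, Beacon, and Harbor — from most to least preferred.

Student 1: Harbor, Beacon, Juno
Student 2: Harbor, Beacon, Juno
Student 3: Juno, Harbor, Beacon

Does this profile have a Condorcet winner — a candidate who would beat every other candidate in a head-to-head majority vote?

Yes

Head-to-head results (3 voters total):
Juno vs Beacon: Beacon wins 2–1.
Juno vs Harbor: Harbor wins 2–1.
Beacon vs Harbor: Harbor wins 3–0.
Harbor beats each rival — Juno (2–1), Beacon (3–0) — so Harbor is the Condorcet winner.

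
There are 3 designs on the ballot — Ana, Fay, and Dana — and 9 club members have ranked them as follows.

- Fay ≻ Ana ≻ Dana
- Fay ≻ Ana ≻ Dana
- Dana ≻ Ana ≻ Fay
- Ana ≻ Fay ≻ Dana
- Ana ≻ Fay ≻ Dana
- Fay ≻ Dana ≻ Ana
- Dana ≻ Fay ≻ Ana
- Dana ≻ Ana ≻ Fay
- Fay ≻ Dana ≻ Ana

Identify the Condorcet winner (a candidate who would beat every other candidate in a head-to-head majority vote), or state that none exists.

Head-to-head results (9 voters total):
Ana vs Fay: Fay wins 5–4.
Ana vs Dana: Dana wins 5–4.
Fay vs Dana: Fay wins 6–3.
Fay beats each rival — Ana (5–4), Dana (6–3) — so Fay is the Condorcet winner.

Fay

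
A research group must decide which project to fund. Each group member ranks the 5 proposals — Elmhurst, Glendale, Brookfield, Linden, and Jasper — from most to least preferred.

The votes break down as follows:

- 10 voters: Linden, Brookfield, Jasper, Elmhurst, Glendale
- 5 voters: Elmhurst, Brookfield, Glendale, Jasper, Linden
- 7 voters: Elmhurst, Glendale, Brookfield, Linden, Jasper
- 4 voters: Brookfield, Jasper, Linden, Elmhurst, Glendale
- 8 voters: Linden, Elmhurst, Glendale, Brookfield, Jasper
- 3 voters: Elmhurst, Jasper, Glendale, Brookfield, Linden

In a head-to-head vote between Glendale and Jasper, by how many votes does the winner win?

3

Ballots ranking Glendale above Jasper: 5+7+8 = 20.
Ballots ranking Jasper above Glendale: 10+4+3 = 17.
Glendale wins 20–17, a margin of 3.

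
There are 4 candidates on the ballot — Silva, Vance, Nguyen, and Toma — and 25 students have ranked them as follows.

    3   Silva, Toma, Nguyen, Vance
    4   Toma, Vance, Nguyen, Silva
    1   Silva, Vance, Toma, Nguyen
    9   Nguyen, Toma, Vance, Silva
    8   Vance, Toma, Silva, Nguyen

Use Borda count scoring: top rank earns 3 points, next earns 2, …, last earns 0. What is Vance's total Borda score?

43

Borda scores:
  Silva: 3·3 + 4·0 + 3 + 9·0 + 8·1 = 20
  Vance: 3·0 + 4·2 + 2 + 9·1 + 8·3 = 43
  Nguyen: 3·1 + 4·1 + 0 + 9·3 + 8·0 = 34
  Toma: 3·2 + 4·3 + 1 + 9·2 + 8·2 = 53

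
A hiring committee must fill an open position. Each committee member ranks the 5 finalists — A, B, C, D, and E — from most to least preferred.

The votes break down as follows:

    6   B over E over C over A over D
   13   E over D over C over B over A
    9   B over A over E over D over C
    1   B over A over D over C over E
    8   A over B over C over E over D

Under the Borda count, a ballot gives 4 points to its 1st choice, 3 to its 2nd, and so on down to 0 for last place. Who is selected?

Borda scores:
  A: 6·1 + 13·0 + 9·3 + 3 + 8·4 = 68
  B: 6·4 + 13·1 + 9·4 + 4 + 8·3 = 101
  C: 6·2 + 13·2 + 9·0 + 1 + 8·2 = 55
  D: 6·0 + 13·3 + 9·1 + 2 + 8·0 = 50
  E: 6·3 + 13·4 + 9·2 + 0 + 8·1 = 96
B has the highest total.

B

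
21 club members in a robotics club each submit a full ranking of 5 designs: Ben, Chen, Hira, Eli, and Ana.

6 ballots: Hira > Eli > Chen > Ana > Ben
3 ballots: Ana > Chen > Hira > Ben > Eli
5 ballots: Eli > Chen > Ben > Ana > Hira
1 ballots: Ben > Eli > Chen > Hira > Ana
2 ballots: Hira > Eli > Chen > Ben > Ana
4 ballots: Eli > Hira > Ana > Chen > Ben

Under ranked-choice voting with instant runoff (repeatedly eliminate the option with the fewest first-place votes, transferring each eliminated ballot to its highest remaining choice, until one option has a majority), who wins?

Round 1: Eli 9, Hira 8, Ana 3, Ben 1, Chen 0. Chen has the fewest and is eliminated.
Round 2: Eli 9, Hira 8, Ana 3, Ben 1. Ben has the fewest and is eliminated.
Round 3: Eli 10, Hira 8, Ana 3. Ana has the fewest and is eliminated.
Round 4: Hira 11, Eli 10. Hira has a majority.

Hira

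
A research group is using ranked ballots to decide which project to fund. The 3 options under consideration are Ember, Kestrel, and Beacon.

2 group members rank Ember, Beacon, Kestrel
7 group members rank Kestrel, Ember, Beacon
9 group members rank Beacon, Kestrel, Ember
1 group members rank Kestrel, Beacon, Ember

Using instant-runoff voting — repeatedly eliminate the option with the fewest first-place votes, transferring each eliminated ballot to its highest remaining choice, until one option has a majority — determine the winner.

Beacon

Round 1: Beacon 9, Kestrel 8, Ember 2. Ember has the fewest and is eliminated.
Round 2: Beacon 11, Kestrel 8. Beacon has a majority.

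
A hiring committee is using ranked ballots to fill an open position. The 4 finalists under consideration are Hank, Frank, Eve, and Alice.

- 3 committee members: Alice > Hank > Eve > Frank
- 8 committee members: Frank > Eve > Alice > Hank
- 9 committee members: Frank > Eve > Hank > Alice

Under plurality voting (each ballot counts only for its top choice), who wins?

Frank

First-place vote totals:
  Hank: 0
  Frank: 17
  Eve: 0
  Alice: 3
Frank has the most first-place votes.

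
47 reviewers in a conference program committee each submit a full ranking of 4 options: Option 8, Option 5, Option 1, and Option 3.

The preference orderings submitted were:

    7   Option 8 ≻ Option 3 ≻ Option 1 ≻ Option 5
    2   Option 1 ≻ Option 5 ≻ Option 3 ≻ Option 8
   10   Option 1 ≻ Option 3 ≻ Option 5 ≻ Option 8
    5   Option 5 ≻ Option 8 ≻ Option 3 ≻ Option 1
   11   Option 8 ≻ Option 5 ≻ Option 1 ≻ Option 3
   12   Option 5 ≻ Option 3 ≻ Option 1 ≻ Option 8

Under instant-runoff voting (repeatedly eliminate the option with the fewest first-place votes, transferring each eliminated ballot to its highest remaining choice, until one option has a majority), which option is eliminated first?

Round 1: Option 8 18, Option 5 17, Option 1 12, Option 3 0. Option 3 has the fewest and is eliminated.
Round 2: Option 8 18, Option 5 17, Option 1 12. Option 1 has the fewest and is eliminated.
Round 3: Option 5 29, Option 8 18. Option 5 has a majority.

Option 3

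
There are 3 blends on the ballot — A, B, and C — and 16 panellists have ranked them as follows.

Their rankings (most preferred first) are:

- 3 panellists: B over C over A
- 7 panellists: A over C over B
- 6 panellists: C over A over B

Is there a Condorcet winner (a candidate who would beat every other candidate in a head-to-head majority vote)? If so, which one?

Head-to-head results (16 voters total):
A vs B: A wins 13–3.
A vs C: C wins 9–7.
B vs C: C wins 13–3.
C beats each rival — A (9–7), B (13–3) — so C is the Condorcet winner.

C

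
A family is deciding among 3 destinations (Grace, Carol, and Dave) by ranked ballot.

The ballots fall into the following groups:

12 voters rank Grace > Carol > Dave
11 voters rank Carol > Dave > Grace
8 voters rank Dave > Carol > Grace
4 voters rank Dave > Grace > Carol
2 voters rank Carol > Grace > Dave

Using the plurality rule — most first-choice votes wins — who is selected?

Carol

First-place vote totals:
  Grace: 12
  Carol: 13
  Dave: 12
Carol has the most first-place votes.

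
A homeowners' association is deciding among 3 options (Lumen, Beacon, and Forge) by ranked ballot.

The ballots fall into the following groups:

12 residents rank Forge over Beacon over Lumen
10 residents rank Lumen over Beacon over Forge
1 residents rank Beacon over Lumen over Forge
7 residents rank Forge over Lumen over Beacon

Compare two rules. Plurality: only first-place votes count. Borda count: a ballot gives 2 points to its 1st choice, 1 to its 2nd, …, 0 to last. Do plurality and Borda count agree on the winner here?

Plurality first-place counts: Lumen 10, Beacon 1, Forge 19 → Forge.
Borda totals: Lumen 28, Beacon 24, Forge 38 → Forge.
The two rules agree on Forge.

Yes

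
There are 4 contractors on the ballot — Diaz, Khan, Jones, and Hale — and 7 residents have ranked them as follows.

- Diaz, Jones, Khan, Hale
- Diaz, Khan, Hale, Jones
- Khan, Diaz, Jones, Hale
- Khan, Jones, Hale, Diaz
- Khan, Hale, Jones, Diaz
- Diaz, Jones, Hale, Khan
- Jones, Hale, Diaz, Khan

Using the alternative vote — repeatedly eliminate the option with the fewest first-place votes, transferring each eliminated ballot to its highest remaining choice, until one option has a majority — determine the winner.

Round 1: Diaz 3, Khan 3, Jones 1, Hale 0. Hale has the fewest and is eliminated.
Round 2: Diaz 3, Khan 3, Jones 1. Jones has the fewest and is eliminated.
Round 3: Diaz 4, Khan 3. Diaz has a majority.

Diaz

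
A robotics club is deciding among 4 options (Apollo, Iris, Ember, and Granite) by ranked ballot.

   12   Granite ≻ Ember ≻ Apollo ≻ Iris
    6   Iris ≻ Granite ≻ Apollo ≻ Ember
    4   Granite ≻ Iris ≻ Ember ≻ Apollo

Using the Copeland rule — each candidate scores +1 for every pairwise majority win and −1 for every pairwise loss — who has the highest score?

Pairwise results:
  Apollo vs Iris: Apollo wins 12–10.
  Apollo vs Ember: Ember wins 16–6.
  Apollo vs Granite: Granite wins 22–0.
  Iris vs Ember: Ember wins 12–10.
  Iris vs Granite: Granite wins 16–6.
  Ember vs Granite: Granite wins 22–0.
Copeland scores (wins − losses):
  Apollo: 1 − 2 = -1
  Iris: 0 − 3 = -3
  Ember: 2 − 1 = 1
  Granite: 3 − 0 = 3
Granite has the best Copeland score.

Granite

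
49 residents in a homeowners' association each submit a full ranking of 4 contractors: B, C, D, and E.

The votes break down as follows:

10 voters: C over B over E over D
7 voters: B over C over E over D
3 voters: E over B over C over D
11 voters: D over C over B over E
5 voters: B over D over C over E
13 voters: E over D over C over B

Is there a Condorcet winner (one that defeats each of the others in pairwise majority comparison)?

Head-to-head results (49 voters total):
B vs C: C wins 34–15.
B vs D: B wins 25–24.
B vs E: B wins 33–16.
C vs D: D wins 29–20.
C vs E: C wins 33–16.
D vs E: E wins 33–16.
No candidate beats all others: B beats D beats C beats B, a majority cycle.

No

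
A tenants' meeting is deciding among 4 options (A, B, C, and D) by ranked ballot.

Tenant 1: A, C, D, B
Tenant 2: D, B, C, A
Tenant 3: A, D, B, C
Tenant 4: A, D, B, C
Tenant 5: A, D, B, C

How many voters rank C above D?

1

Ballots ranking C above D: 1.
Ballots ranking D above C: 4.
So 1 of 5 voters prefer C to D.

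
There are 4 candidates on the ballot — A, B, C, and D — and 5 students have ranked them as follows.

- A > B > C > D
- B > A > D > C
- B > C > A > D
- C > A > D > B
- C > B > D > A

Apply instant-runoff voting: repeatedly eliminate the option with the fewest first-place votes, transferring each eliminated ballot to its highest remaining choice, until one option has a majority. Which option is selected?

Round 1: B 2, C 2, A 1, D 0. D has the fewest and is eliminated.
Round 2: B 2, C 2, A 1. A has the fewest and is eliminated.
Round 3: B 3, C 2. B has a majority.

B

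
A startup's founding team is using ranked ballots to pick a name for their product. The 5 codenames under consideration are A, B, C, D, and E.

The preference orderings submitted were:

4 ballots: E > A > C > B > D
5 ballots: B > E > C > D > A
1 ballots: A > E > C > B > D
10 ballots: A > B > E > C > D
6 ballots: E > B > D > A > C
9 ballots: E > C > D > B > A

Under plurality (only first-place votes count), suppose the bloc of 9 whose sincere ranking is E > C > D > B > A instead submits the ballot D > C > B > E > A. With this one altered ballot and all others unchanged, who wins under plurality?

A

First-place totals with the altered ballot: A 11, B 5, C 0, D 9, E 10.
The switch changes the winner from E to A.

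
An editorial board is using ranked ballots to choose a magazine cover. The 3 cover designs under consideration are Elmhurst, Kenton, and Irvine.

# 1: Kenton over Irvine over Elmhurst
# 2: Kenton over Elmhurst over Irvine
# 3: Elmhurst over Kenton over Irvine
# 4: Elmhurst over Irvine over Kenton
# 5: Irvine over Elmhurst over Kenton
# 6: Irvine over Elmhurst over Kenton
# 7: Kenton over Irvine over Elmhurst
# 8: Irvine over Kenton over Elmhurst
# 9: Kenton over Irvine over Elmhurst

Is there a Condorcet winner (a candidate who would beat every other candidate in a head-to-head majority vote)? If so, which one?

Kenton

Head-to-head results (9 voters total):
Elmhurst vs Kenton: Kenton wins 5–4.
Elmhurst vs Irvine: Irvine wins 6–3.
Kenton vs Irvine: Kenton wins 5–4.
Kenton beats each rival — Elmhurst (5–4), Irvine (5–4) — so Kenton is the Condorcet winner.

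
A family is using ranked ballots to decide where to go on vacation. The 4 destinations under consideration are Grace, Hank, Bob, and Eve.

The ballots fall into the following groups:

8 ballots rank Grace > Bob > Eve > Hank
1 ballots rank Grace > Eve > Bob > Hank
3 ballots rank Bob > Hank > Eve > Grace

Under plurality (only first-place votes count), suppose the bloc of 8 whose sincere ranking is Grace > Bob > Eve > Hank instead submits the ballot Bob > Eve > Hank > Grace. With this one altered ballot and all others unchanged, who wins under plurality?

First-place totals with the altered ballot: Grace 1, Hank 0, Bob 11, Eve 0.
The switch changes the winner from Grace to Bob.

Bob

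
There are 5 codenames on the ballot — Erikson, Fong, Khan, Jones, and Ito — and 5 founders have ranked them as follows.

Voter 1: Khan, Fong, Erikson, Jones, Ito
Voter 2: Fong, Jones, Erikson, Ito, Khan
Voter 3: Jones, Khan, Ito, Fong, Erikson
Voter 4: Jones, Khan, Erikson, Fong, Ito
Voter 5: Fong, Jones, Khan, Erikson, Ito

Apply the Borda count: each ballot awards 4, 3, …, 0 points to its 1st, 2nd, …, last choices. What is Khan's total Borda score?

12

Borda scores:
  Erikson: 2 + 2 + 0 + 2 + 1 = 7
  Fong: 3 + 4 + 1 + 1 + 4 = 13
  Khan: 4 + 0 + 3 + 3 + 2 = 12
  Jones: 1 + 3 + 4 + 4 + 3 = 15
  Ito: 0 + 1 + 2 + 0 + 0 = 3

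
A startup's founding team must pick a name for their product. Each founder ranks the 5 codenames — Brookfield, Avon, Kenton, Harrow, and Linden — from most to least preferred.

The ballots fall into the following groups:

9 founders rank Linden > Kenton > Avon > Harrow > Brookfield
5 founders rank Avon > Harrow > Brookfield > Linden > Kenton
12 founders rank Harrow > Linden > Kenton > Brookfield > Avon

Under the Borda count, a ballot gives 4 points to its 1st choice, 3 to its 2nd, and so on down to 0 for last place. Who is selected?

Linden

Borda scores:
  Brookfield: 9·0 + 5·2 + 12·1 = 22
  Avon: 9·2 + 5·4 + 12·0 = 38
  Kenton: 9·3 + 5·0 + 12·2 = 51
  Harrow: 9·1 + 5·3 + 12·4 = 72
  Linden: 9·4 + 5·1 + 12·3 = 77
Linden has the highest total.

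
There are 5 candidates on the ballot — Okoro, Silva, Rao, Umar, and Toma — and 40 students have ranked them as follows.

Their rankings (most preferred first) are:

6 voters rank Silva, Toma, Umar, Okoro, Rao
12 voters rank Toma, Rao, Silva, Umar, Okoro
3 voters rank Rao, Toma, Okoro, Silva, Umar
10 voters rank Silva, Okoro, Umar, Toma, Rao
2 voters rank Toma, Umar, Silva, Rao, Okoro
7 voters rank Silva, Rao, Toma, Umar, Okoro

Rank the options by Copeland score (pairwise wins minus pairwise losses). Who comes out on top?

Pairwise results:
  Okoro vs Silva: Silva wins 37–3.
  Okoro vs Rao: Rao wins 24–16.
  Okoro vs Umar: Umar wins 27–13.
  Okoro vs Toma: Toma wins 30–10.
  Silva vs Rao: Silva wins 25–15.
  Silva vs Umar: Silva wins 38–2.
  Silva vs Toma: Silva wins 23–17.
  Rao vs Umar: Rao wins 22–18.
  Rao vs Toma: Toma wins 30–10.
  Umar vs Toma: Toma wins 30–10.
Copeland scores (wins − losses):
  Okoro: 0 − 4 = -4
  Silva: 4 − 0 = 4
  Rao: 2 − 2 = 0
  Umar: 1 − 3 = -2
  Toma: 3 − 1 = 2
Silva has the best Copeland score.

Silva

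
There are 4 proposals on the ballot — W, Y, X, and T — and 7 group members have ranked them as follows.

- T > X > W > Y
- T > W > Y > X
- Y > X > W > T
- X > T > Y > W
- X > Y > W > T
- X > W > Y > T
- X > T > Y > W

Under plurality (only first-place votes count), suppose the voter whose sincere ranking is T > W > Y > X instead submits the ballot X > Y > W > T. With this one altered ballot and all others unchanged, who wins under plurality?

X

First-place totals with the altered ballot: W 0, Y 1, X 5, T 1.
The winner is unchanged: still X.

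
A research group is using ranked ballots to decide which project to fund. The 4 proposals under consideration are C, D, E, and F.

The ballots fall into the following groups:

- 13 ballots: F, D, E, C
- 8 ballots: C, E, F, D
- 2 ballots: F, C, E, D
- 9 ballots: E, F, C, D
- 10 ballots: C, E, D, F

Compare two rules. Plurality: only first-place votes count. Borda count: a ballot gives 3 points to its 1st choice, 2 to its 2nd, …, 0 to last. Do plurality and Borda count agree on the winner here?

Plurality first-place counts: C 18, D 0, E 9, F 15 → C.
Borda totals: C 67, D 36, E 78, F 71 → E.
The two rules disagree: plurality picks C, Borda picks E.

No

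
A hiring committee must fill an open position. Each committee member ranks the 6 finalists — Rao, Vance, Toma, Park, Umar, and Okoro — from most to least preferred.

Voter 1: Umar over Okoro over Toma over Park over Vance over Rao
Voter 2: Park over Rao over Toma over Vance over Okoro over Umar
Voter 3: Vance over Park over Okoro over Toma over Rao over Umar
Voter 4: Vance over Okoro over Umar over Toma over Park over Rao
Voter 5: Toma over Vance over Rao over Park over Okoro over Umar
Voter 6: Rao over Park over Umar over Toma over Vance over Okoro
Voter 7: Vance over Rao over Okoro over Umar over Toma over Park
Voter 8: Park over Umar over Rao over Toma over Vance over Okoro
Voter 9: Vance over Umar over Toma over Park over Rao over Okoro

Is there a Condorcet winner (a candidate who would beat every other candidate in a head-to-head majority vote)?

No

Head-to-head results (9 voters total):
Rao vs Vance: Vance wins 6–3.
Rao vs Toma: Toma wins 5–4.
Rao vs Park: Park wins 6–3.
Rao vs Umar: Rao wins 5–4.
Rao vs Okoro: Rao wins 6–3.
Vance vs Toma: Toma wins 5–4.
Vance vs Park: Vance wins 5–4.
Vance vs Umar: Vance wins 6–3.
Vance vs Okoro: Vance wins 8–1.
Toma vs Park: Toma wins 5–4.
Toma vs Umar: Umar wins 6–3.
Toma vs Okoro: Toma wins 5–4.
Park vs Umar: Park wins 5–4.
Park vs Okoro: Park wins 6–3.
Umar vs Okoro: Okoro wins 5–4.
No candidate beats all others: Rao beats Umar beats Toma beats Rao, a majority cycle.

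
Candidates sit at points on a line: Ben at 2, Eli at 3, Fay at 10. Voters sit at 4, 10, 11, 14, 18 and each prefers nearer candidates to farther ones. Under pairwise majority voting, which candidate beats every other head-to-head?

With single-peaked preferences on a line, the Condorcet winner is the candidate closest to the median voter.
The median voter (position 11) is closest to Fay at 10.
Check: Fay vs Ben — voters closer to Fay: 4 of 5.

Fay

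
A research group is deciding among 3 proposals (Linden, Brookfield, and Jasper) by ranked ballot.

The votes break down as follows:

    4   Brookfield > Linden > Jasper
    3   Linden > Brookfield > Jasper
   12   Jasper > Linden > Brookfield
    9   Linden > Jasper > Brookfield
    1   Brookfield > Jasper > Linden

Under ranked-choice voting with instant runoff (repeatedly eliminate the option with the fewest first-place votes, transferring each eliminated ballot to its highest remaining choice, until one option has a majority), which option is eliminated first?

Brookfield

Round 1: Linden 12, Jasper 12, Brookfield 5. Brookfield has the fewest and is eliminated.
Round 2: Linden 16, Jasper 13. Linden has a majority.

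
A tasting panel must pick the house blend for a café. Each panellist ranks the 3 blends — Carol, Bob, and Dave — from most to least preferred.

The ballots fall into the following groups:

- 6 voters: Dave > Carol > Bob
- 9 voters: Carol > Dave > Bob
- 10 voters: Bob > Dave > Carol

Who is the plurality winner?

Bob

First-place vote totals:
  Carol: 9
  Bob: 10
  Dave: 6
Bob has the most first-place votes.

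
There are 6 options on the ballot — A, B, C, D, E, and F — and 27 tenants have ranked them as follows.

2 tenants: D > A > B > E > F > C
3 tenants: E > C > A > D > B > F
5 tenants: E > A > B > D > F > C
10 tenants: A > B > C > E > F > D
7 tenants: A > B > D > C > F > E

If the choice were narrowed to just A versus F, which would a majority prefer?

A

Ballots ranking A above F: 2+3+5+10+7 = 27.
Ballots ranking F above A: 0.
A wins the head-to-head, 27–0.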